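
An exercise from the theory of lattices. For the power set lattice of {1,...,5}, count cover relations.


A cover relation a -< b holds when a < b with no c strictly between.
Cover relations:
  {} -< {1}
  {} -< {2}
  {} -< {3}
  {} -< {4}
  {} -< {5}
  {1} -< {1,2}
  {1} -< {1,3}
  {1} -< {1,4}
  ...72 more
Total: 80


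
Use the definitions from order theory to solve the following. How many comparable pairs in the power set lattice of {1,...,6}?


A comparable pair {a,b} has a < b or b < a in the order.
Count unordered pairs where one element is strictly below the other.
Examples: {{},{1}}, {{},{2}}, {{},{3}}, {{},{4}}, ...
Total comparable pairs: 665


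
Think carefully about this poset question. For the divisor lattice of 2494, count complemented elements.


An element a is complemented if some b has a meet b = bottom, a join b = top.
a is complemented iff gcd(a, n/a)=1, i.e. a is a unitary divisor of 2494.
Complemented elements: 1, 2, 29, 43, 58, 86, ... (2 more)
Count: 8


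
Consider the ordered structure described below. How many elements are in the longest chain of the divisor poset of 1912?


A chain is a totally ordered subset; we count the number of elements in a maximum chain.
Compute, for each element x, the size of the longest chain ending at x:
  1: 1
  2: 2
  239: 2
  4: 3
  8: 4
  478: 3
  ...
A maximum chain: 1 < 2 < 4 < 8 < 1912
Number of elements in the longest chain: 5


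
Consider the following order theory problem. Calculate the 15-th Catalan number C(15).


C(n) = C(2n, n) / (n+1).
C(30, 15) = 155117520
C(15) = 155117520 / 16 = 9694845


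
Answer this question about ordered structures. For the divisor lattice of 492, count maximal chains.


A maximal chain goes from the minimum element to a maximal element via cover relations.
Counting all min-to-max paths in the cover graph.
Total maximal chains: 12


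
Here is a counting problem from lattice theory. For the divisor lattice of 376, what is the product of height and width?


Height = length of longest chain minus 1; width = size of largest antichain.
A maximum chain: 1 | 47 | 94 | 188 | 376  (height 4).
A maximum antichain: {2, 47}  (width 2).
Product = 4 * 2 = 8


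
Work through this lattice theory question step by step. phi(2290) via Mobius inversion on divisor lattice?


phi(n) = n * prod_{p|n} (1 - 1/p).
Prime divisors of 2290: [2, 5, 229]
phi(2290) = 2290 * (1 - 1/2) * (1 - 1/5) * (1 - 1/229)
phi(2290) = 912


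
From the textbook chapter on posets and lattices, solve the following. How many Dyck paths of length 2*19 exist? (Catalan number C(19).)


C(n) = C(2n, n) / (n+1).
C(38, 19) = 35345263800
C(19) = 35345263800 / 20 = 1767263190


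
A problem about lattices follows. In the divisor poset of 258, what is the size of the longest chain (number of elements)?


A chain is a totally ordered subset; we count the number of elements in a maximum chain.
Compute, for each element x, the size of the longest chain ending at x:
  1: 1
  2: 2
  3: 2
  43: 2
  6: 3
  86: 3
  ...
A maximum chain: 1 < 2 < 6 < 258
Number of elements in the longest chain: 4


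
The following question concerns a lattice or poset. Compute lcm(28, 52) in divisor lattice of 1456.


In a divisor lattice, join = lcm (least common multiple).
gcd(28,52) = 4
lcm(28,52) = 28*52/gcd = 1456/4 = 364


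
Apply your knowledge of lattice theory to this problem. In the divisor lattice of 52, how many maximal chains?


A maximal chain goes from the minimum element to a maximal element via cover relations.
Counting all min-to-max paths in the cover graph.
Total maximal chains: 3


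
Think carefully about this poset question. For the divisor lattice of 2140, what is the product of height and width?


Height = length of longest chain minus 1; width = size of largest antichain.
A maximum chain: 1 | 107 | 535 | 1070 | 2140  (height 4).
A maximum antichain: {4, 10, 214, 535}  (width 4).
Product = 4 * 4 = 16


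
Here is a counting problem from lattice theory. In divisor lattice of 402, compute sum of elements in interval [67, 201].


Interval [67,201] in divisors of 402: [67, 201]
Sum = 268


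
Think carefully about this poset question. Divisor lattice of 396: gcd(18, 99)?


Meet=gcd.
gcd(18,99)=9


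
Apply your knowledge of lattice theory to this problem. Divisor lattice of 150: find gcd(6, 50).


In a divisor lattice, meet = gcd (greatest common divisor).
By Euclidean algorithm or factoring: gcd(6,50) = 2


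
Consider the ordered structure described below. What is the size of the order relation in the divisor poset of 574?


The order relation is {(a,b) : a <= b}, reflexive so it includes (a,a).
Examples: (1,1), (1,14), (1,2), (1,287), (1,41), ...
Total ordered pairs: 27


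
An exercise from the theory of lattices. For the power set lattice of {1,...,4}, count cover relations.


A cover relation a -< b holds when a < b with no c strictly between.
Cover relations:
  {} -< {1}
  {} -< {2}
  {} -< {3}
  {} -< {4}
  {1} -< {1,2}
  {1} -< {1,3}
  {1} -< {1,4}
  {2} -< {1,2}
  ...24 more
Total: 32


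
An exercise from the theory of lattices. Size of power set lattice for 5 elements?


Power set = 2^n.
2^5 = 32


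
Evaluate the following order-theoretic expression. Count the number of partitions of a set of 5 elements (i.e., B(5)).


B(n) = number of set partitions of an n-element set.
B(n) satisfies the recurrence: B(n+1) = sum_k C(n,k)*B(k).
B(5) = 52


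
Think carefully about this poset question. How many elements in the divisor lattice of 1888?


Divisors of 1888: [1, 2, 4, 8, 16, 32, 59, 118, 236, 472, 944, 1888]
Count: 12


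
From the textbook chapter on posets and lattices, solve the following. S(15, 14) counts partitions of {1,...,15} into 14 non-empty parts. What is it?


S(n,k) = k*S(n-1,k) + S(n-1,k-1).
S(14,14) = 1, S(14,13) = 91
S(15,14) = 14*1 + 91 = 14 + 91
S(15,14) = 105


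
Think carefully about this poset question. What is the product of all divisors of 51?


Divisors of 51: [1, 3, 17, 51]
Product = n^(d(n)/2) = 51^(4/2)
Product = 2601


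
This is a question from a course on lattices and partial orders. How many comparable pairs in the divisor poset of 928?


A comparable pair {a,b} has a < b or b < a in the order.
Count unordered pairs where one element is strictly below the other.
Examples: {1,2}, {1,4}, {1,8}, {1,16}, ...
Total comparable pairs: 51


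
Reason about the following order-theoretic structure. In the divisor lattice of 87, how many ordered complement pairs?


Complement pair (a,b): a meet b = bottom, a join b = top.
Here: gcd(a,b)=1 and lcm(a,b)=87, i.e. a*b=87 with a,b coprime.
Pairs found: (1,87), (3,29), (29,3), (87,1)
Total ordered pairs: 4


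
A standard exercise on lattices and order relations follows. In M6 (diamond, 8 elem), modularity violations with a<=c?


Modular law: if a <= c then a v (b ^ c) = (a v b) ^ c.
Check all triples (a,b,c) with a <= c among 8 elements.
This lattice is modular (diamonds M_m and their chain-products are modular).
Total violating triples: 0


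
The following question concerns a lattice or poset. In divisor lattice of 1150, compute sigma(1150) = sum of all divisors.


sigma(n) = sum of divisors.
Divisors of 1150: [1, 2, 5, 10, 23, 25, 46, 50, 115, 230, 575, 1150]
Sum = 2232


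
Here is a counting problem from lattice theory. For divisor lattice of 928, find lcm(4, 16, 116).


In a divisor lattice, join = lcm (least common multiple).
Compute lcm iteratively: start with first element, then lcm(current, next).
Elements: [4, 16, 116]
lcm(4,16) = 16
lcm(16,116) = 464
Final lcm = 464


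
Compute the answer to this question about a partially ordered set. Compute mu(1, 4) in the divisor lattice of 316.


In a divisor lattice, mu(a,b) = mu(b/a) where mu is the classical Mobius function.
b/a = 4/1 = 4
Prime factorization of 4: primes [2]
4 is not squarefree, so mu(4) = 0


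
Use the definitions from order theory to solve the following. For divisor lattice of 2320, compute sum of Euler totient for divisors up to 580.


Divisors of 2320 up to 580: [1, 2, 4, 5, 8, 10, 16, 20, 29, 40, 58, 80, 116, 145, 232, 290, 464, 580]
phi values: [1, 1, 2, 4, 4, 4, 8, 8, 28, 16, 28, 32, 56, 112, 112, 112, 224, 224]
Sum = 976


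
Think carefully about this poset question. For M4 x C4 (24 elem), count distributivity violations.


Distributive law: a ^ (b v c) = (a ^ b) v (a ^ c).
Check all 24^3 = 13824 ordered triples (a,b,c).
  e.g. a=(a1,0), b=(a2,0), c=(a3,0): lhs=(a1,0) != rhs=(0,0)
  e.g. a=(a1,0), b=(a2,0), c=(a3,1): lhs=(a1,0) != rhs=(0,0)
Total violating triples: 1536


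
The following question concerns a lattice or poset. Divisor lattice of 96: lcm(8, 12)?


Join=lcm.
gcd(8,12)=4
lcm=24


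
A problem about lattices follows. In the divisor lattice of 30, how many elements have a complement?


An element a is complemented if some b has a meet b = bottom, a join b = top.
a is complemented iff gcd(a, n/a)=1, i.e. a is a unitary divisor of 30.
Complemented elements: 1, 2, 3, 5, 6, 10, ... (2 more)
Count: 8


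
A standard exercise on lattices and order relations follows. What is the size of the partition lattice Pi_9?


B(n) = number of set partitions of an n-element set.
B(n) satisfies the recurrence: B(n+1) = sum_k C(n,k)*B(k).
B(9) = 21147


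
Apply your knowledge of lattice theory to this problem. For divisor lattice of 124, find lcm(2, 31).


In a divisor lattice, join = lcm (least common multiple).
Compute lcm iteratively: start with first element, then lcm(current, next).
Elements: [2, 31]
lcm(2,31) = 62
Final lcm = 62


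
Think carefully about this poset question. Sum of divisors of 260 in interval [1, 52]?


Interval [1,52] in divisors of 260: [1, 2, 4, 13, 26, 52]
Sum = 98


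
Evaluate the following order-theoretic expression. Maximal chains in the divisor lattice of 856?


A maximal chain goes from the minimum element to a maximal element via cover relations.
Counting all min-to-max paths in the cover graph.
Total maximal chains: 4


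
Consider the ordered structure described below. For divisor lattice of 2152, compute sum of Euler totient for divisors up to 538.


Divisors of 2152 up to 538: [1, 2, 4, 8, 269, 538]
phi values: [1, 1, 2, 4, 268, 268]
Sum = 544


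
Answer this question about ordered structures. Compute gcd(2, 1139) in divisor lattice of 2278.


In a divisor lattice, meet = gcd (greatest common divisor).
By Euclidean algorithm or factoring: gcd(2,1139) = 1


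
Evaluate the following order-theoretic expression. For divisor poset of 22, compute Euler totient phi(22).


phi(n) = n * prod_{p|n} (1 - 1/p).
Prime divisors of 22: [2, 11]
phi(22) = 22 * (1 - 1/2) * (1 - 1/11)
phi(22) = 10


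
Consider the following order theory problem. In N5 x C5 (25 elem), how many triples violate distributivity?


Distributive law: a ^ (b v c) = (a ^ b) v (a ^ c).
Check all 25^3 = 15625 ordered triples (a,b,c).
  e.g. a=(b,0), b=(a,0), c=(c,0): lhs=(b,0) != rhs=(a,0)
  e.g. a=(b,0), b=(a,0), c=(c,1): lhs=(b,0) != rhs=(a,0)
Total violating triples: 250


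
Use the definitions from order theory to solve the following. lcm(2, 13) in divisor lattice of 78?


Join=lcm.
gcd(2,13)=1
lcm=26


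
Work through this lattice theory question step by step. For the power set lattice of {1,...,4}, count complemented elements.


An element a is complemented if some b has a meet b = bottom, a join b = top.
every subset A has complement S\A, so all elements are complemented.
Complemented elements: {}, {1}, {2}, {3}, {4}, {1,2}, ... (10 more)
Count: 16


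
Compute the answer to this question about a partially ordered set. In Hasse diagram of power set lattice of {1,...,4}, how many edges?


A cover relation a -< b holds when a < b with no c strictly between.
Cover relations:
  {} -< {1}
  {} -< {2}
  {} -< {3}
  {} -< {4}
  {1} -< {1,2}
  {1} -< {1,3}
  {1} -< {1,4}
  {2} -< {1,2}
  ...24 more
Total: 32


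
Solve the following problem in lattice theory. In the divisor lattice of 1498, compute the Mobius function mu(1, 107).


In a divisor lattice, mu(a,b) = mu(b/a) where mu is the classical Mobius function.
b/a = 107/1 = 107
Prime factorization of 107: primes [107]
107 is squarefree with 1 prime factor(s), so mu(107) = (-1)^1 = -1


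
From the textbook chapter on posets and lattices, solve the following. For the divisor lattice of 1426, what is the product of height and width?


Height = length of longest chain minus 1; width = size of largest antichain.
A maximum chain: 1 | 31 | 713 | 1426  (height 3).
A maximum antichain: {2, 23, 31}  (width 3).
Product = 3 * 3 = 9


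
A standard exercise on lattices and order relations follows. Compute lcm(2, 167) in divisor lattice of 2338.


In a divisor lattice, join = lcm (least common multiple).
gcd(2,167) = 1
lcm(2,167) = 2*167/gcd = 334/1 = 334


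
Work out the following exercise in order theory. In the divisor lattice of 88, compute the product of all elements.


Divisors of 88: [1, 2, 4, 8, 11, 22, 44, 88]
Product = n^(d(n)/2) = 88^(8/2)
Product = 59969536


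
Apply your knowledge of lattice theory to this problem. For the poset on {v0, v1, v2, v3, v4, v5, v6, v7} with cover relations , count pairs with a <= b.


The order relation is {(a,b) : a <= b}, reflexive so it includes (a,a).
Examples: (v0,v0), (v1,v1), (v2,v2), (v3,v3), (v4,v4), ...
Total ordered pairs: 8


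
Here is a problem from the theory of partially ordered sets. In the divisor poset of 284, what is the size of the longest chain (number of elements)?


A chain is a totally ordered subset; we count the number of elements in a maximum chain.
Compute, for each element x, the size of the longest chain ending at x:
  1: 1
  2: 2
  71: 2
  4: 3
  142: 3
  284: 4
A maximum chain: 1 < 2 < 4 < 284
Number of elements in the longest chain: 4


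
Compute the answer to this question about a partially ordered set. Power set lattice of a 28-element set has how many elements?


Power set = 2^n.
2^28 = 268435456


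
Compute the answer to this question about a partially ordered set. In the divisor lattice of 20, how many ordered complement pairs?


Complement pair (a,b): a meet b = bottom, a join b = top.
Here: gcd(a,b)=1 and lcm(a,b)=20, i.e. a*b=20 with a,b coprime.
Pairs found: (1,20), (4,5), (5,4), (20,1)
Total ordered pairs: 4


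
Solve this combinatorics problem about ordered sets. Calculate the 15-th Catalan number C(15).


C(n) = C(2n, n) / (n+1).
C(30, 15) = 155117520
C(15) = 155117520 / 16 = 9694845


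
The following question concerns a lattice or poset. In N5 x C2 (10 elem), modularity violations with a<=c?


Modular law: if a <= c then a v (b ^ c) = (a v b) ^ c.
Check all triples (a,b,c) with a <= c among 10 elements.
  e.g. a=(a,0), b=(c,0), c=(b,0): lhs=(a,0) != rhs=(b,0)
  e.g. a=(a,0), b=(c,1), c=(b,0): lhs=(a,0) != rhs=(b,0)
Total violating triples: 6


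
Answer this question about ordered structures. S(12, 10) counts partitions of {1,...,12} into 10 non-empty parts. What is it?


S(n,k) = k*S(n-1,k) + S(n-1,k-1).
S(11,10) = 55, S(11,9) = 1155
S(12,10) = 10*55 + 1155 = 550 + 1155
S(12,10) = 1705


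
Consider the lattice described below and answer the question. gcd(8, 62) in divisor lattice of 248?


Meet=gcd.
gcd(8,62)=2


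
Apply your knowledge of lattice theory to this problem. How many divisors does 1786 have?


Divisors of 1786: [1, 2, 19, 38, 47, 94, 893, 1786]
Count: 8


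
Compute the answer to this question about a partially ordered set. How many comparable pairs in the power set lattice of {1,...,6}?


A comparable pair {a,b} has a < b or b < a in the order.
Count unordered pairs where one element is strictly below the other.
Examples: {{},{1}}, {{},{2}}, {{},{3}}, {{},{4}}, ...
Total comparable pairs: 665


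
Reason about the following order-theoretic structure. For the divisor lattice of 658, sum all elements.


sigma(n) = sum of divisors.
Divisors of 658: [1, 2, 7, 14, 47, 94, 329, 658]
Sum = 1152


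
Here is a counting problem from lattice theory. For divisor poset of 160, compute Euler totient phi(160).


phi(n) = n * prod_{p|n} (1 - 1/p).
Prime divisors of 160: [2, 5]
phi(160) = 160 * (1 - 1/2) * (1 - 1/5)
phi(160) = 64


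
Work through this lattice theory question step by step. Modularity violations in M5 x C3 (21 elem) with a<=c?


Modular law: if a <= c then a v (b ^ c) = (a v b) ^ c.
Check all triples (a,b,c) with a <= c among 21 elements.
This lattice is modular (diamonds M_m and their chain-products are modular).
Total violating triples: 0


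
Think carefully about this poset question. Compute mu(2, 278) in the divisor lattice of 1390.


In a divisor lattice, mu(a,b) = mu(b/a) where mu is the classical Mobius function.
b/a = 278/2 = 139
Prime factorization of 139: primes [139]
139 is squarefree with 1 prime factor(s), so mu(139) = (-1)^1 = -1


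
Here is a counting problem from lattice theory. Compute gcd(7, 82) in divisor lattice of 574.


In a divisor lattice, meet = gcd (greatest common divisor).
By Euclidean algorithm or factoring: gcd(7,82) = 1


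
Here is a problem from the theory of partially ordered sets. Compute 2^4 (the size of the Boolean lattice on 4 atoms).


Power set = 2^n.
2^4 = 16


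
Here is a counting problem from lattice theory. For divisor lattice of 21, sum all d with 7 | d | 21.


Interval [7,21] in divisors of 21: [7, 21]
Sum = 28


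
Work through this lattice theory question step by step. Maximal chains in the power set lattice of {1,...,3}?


A maximal chain goes from the minimum element to a maximal element via cover relations.
Counting all min-to-max paths in the cover graph.
Total maximal chains: 6


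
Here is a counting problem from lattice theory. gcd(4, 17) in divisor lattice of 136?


Meet=gcd.
gcd(4,17)=1


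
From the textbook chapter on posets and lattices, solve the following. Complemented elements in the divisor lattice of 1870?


An element a is complemented if some b has a meet b = bottom, a join b = top.
a is complemented iff gcd(a, n/a)=1, i.e. a is a unitary divisor of 1870.
Complemented elements: 1, 2, 5, 10, 11, 17, ... (10 more)
Count: 16


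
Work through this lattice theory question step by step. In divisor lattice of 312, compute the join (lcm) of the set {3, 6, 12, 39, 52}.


In a divisor lattice, join = lcm (least common multiple).
Compute lcm iteratively: start with first element, then lcm(current, next).
Elements: [3, 6, 12, 39, 52]
lcm(3,6) = 6
lcm(6,12) = 12
lcm(12,39) = 156
lcm(156,52) = 156
Final lcm = 156


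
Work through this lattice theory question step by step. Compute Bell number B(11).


B(n) = number of set partitions of an n-element set.
B(n) satisfies the recurrence: B(n+1) = sum_k C(n,k)*B(k).
B(11) = 678570


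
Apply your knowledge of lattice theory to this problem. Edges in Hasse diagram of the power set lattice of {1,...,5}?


A cover relation a -< b holds when a < b with no c strictly between.
Cover relations:
  {} -< {1}
  {} -< {2}
  {} -< {3}
  {} -< {4}
  {} -< {5}
  {1} -< {1,2}
  {1} -< {1,3}
  {1} -< {1,4}
  ...72 more
Total: 80


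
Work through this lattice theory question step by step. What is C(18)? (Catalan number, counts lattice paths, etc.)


C(n) = C(2n, n) / (n+1).
C(36, 18) = 9075135300
C(18) = 9075135300 / 19 = 477638700


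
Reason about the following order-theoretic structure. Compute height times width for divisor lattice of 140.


Height = length of longest chain minus 1; width = size of largest antichain.
A maximum chain: 1 | 7 | 35 | 70 | 140  (height 4).
A maximum antichain: {4, 10, 14, 35}  (width 4).
Product = 4 * 4 = 16


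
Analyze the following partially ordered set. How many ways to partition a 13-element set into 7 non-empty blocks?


S(n,k) = k*S(n-1,k) + S(n-1,k-1).
S(12,7) = 627396, S(12,6) = 1323652
S(13,7) = 7*627396 + 1323652 = 4391772 + 1323652
S(13,7) = 5715424


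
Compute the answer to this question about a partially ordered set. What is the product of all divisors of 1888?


Divisors of 1888: [1, 2, 4, 8, 16, 32, 59, 118, 236, 472, 944, 1888]
Product = n^(d(n)/2) = 1888^(12/2)
Product = 45291003128980701184


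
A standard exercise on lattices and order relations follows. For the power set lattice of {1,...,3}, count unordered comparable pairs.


A comparable pair {a,b} has a < b or b < a in the order.
Count unordered pairs where one element is strictly below the other.
Examples: {{},{1}}, {{},{2}}, {{},{3}}, {{},{1,2}}, ...
Total comparable pairs: 19


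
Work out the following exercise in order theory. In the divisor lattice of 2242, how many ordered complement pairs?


Complement pair (a,b): a meet b = bottom, a join b = top.
Here: gcd(a,b)=1 and lcm(a,b)=2242, i.e. a*b=2242 with a,b coprime.
Pairs found: (1,2242), (2,1121), (19,118), (38,59), ... (4 more)
Total ordered pairs: 8


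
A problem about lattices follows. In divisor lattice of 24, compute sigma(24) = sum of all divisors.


sigma(n) = sum of divisors.
Divisors of 24: [1, 2, 3, 4, 6, 8, 12, 24]
Sum = 60


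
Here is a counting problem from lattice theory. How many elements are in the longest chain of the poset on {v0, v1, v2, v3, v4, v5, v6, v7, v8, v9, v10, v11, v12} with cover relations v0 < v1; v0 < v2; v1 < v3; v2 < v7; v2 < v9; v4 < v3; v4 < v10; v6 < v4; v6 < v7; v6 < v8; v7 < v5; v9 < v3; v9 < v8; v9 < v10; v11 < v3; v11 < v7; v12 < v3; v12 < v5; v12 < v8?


A chain is a totally ordered subset; we count the number of elements in a maximum chain.
Compute, for each element x, the size of the longest chain ending at x:
  v0: 1
  v6: 1
  v11: 1
  v12: 1
  v1: 2
  v2: 2
  ...
A maximum chain: v0 < v2 < v9 < v3
Number of elements in the longest chain: 4


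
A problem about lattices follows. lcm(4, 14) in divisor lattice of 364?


Join=lcm.
gcd(4,14)=2
lcm=28


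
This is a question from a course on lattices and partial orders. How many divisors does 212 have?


Divisors of 212: [1, 2, 4, 53, 106, 212]
Count: 6


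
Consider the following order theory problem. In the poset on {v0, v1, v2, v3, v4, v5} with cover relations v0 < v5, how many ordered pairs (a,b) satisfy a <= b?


The order relation is {(a,b) : a <= b}, reflexive so it includes (a,a).
Examples: (v0,v0), (v0,v5), (v1,v1), (v2,v2), (v3,v3), ...
Total ordered pairs: 7


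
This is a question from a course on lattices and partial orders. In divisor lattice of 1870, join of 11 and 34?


In a divisor lattice, join = lcm (least common multiple).
gcd(11,34) = 1
lcm(11,34) = 11*34/gcd = 374/1 = 374


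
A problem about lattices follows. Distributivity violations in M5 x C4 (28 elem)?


Distributive law: a ^ (b v c) = (a ^ b) v (a ^ c).
Check all 28^3 = 21952 ordered triples (a,b,c).
  e.g. a=(a1,0), b=(a2,0), c=(a3,0): lhs=(a1,0) != rhs=(0,0)
  e.g. a=(a1,0), b=(a2,0), c=(a3,1): lhs=(a1,0) != rhs=(0,0)
Total violating triples: 3840


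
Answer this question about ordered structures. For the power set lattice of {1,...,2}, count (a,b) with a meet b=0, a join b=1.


Complement pair (a,b): a meet b = bottom, a join b = top.
Here: A intersect B = {} and A union B = {1,...,2}.
Pairs found: ({},{1,2}), ({1},{2}), ({2},{1}), ({1,2},{})
Total ordered pairs: 4


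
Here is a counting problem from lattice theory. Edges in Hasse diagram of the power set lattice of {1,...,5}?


A cover relation a -< b holds when a < b with no c strictly between.
Cover relations:
  {} -< {1}
  {} -< {2}
  {} -< {3}
  {} -< {4}
  {} -< {5}
  {1} -< {1,2}
  {1} -< {1,3}
  {1} -< {1,4}
  ...72 more
Total: 80


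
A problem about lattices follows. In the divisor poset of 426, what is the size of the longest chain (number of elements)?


A chain is a totally ordered subset; we count the number of elements in a maximum chain.
Compute, for each element x, the size of the longest chain ending at x:
  1: 1
  2: 2
  3: 2
  71: 2
  6: 3
  142: 3
  ...
A maximum chain: 1 < 2 < 6 < 426
Number of elements in the longest chain: 4


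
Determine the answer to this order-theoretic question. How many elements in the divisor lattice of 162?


Divisors of 162: [1, 2, 3, 6, 9, 18, 27, 54, 81, 162]
Count: 10


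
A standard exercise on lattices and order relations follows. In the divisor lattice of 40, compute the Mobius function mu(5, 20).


In a divisor lattice, mu(a,b) = mu(b/a) where mu is the classical Mobius function.
b/a = 20/5 = 4
Prime factorization of 4: primes [2]
4 is not squarefree, so mu(4) = 0


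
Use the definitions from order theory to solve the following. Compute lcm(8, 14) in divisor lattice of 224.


In a divisor lattice, join = lcm (least common multiple).
gcd(8,14) = 2
lcm(8,14) = 8*14/gcd = 112/2 = 56


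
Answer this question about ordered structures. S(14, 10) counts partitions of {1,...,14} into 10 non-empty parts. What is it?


S(n,k) = k*S(n-1,k) + S(n-1,k-1).
S(13,10) = 39325, S(13,9) = 359502
S(14,10) = 10*39325 + 359502 = 393250 + 359502
S(14,10) = 752752


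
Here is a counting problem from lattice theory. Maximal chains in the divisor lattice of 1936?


A maximal chain goes from the minimum element to a maximal element via cover relations.
Counting all min-to-max paths in the cover graph.
Total maximal chains: 15


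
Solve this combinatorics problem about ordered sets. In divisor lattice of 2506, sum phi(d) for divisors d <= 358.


Divisors of 2506 up to 358: [1, 2, 7, 14, 179, 358]
phi values: [1, 1, 6, 6, 178, 178]
Sum = 370


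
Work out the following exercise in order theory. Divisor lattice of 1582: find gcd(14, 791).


In a divisor lattice, meet = gcd (greatest common divisor).
By Euclidean algorithm or factoring: gcd(14,791) = 7


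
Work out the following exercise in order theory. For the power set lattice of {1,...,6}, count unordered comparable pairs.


A comparable pair {a,b} has a < b or b < a in the order.
Count unordered pairs where one element is strictly below the other.
Examples: {{},{1}}, {{},{2}}, {{},{3}}, {{},{4}}, ...
Total comparable pairs: 665


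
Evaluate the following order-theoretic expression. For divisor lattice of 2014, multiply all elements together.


Divisors of 2014: [1, 2, 19, 38, 53, 106, 1007, 2014]
Product = n^(d(n)/2) = 2014^(8/2)
Product = 16452725990416


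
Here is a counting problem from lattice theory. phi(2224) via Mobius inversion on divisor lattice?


phi(n) = n * prod_{p|n} (1 - 1/p).
Prime divisors of 2224: [2, 139]
phi(2224) = 2224 * (1 - 1/2) * (1 - 1/139)
phi(2224) = 1104


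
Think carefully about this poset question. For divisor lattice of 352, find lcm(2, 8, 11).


In a divisor lattice, join = lcm (least common multiple).
Compute lcm iteratively: start with first element, then lcm(current, next).
Elements: [2, 8, 11]
lcm(2,8) = 8
lcm(8,11) = 88
Final lcm = 88


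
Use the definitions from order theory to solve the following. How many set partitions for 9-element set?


B(n) = number of set partitions of an n-element set.
B(n) satisfies the recurrence: B(n+1) = sum_k C(n,k)*B(k).
B(9) = 21147


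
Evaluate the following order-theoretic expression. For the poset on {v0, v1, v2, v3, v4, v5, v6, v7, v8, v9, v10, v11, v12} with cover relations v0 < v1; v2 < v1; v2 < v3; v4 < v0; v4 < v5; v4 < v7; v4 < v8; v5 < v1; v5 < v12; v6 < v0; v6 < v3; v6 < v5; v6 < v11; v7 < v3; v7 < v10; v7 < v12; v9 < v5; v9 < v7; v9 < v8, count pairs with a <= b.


The order relation is {(a,b) : a <= b}, reflexive so it includes (a,a).
Examples: (v0,v0), (v0,v1), (v1,v1), (v10,v10), (v11,v11), ...
Total ordered pairs: 42


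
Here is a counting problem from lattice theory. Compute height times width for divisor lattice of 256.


Height = length of longest chain minus 1; width = size of largest antichain.
A maximum chain: 1 | 2 | 4 | 8 | 16 | 32 | 64 | 128 | 256  (height 8).
A maximum antichain: {1}  (width 1).
Product = 8 * 1 = 8


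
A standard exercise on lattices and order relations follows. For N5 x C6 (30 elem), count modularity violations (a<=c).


Modular law: if a <= c then a v (b ^ c) = (a v b) ^ c.
Check all triples (a,b,c) with a <= c among 30 elements.
  e.g. a=(a,0), b=(c,0), c=(b,0): lhs=(a,0) != rhs=(b,0)
  e.g. a=(a,0), b=(c,1), c=(b,0): lhs=(a,0) != rhs=(b,0)
Total violating triples: 126


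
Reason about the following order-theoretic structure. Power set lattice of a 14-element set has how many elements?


Power set = 2^n.
2^14 = 16384


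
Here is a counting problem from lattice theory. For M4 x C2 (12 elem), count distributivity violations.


Distributive law: a ^ (b v c) = (a ^ b) v (a ^ c).
Check all 12^3 = 1728 ordered triples (a,b,c).
  e.g. a=(a1,0), b=(a2,0), c=(a3,0): lhs=(a1,0) != rhs=(0,0)
  e.g. a=(a1,0), b=(a2,0), c=(a3,1): lhs=(a1,0) != rhs=(0,0)
Total violating triples: 192


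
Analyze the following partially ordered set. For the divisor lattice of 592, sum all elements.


sigma(n) = sum of divisors.
Divisors of 592: [1, 2, 4, 8, 16, 37, 74, 148, 296, 592]
Sum = 1178


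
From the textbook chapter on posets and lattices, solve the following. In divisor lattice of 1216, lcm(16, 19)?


Join=lcm.
gcd(16,19)=1
lcm=304


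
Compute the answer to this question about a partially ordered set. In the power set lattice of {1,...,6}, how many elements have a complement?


An element a is complemented if some b has a meet b = bottom, a join b = top.
every subset A has complement S\A, so all elements are complemented.
Complemented elements: {}, {1}, {2}, {3}, {4}, {5}, ... (58 more)
Count: 64


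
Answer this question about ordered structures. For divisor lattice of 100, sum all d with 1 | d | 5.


Interval [1,5] in divisors of 100: [1, 5]
Sum = 6


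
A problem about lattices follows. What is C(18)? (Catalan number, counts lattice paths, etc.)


C(n) = C(2n, n) / (n+1).
C(36, 18) = 9075135300
C(18) = 9075135300 / 19 = 477638700


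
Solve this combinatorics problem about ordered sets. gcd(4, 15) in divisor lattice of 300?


Meet=gcd.
gcd(4,15)=1


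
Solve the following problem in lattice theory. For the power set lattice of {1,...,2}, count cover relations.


A cover relation a -< b holds when a < b with no c strictly between.
Cover relations:
  {} -< {1}
  {} -< {2}
  {1} -< {1,2}
  {2} -< {1,2}
Total: 4


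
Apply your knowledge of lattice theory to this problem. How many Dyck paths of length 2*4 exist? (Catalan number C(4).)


C(n) = C(2n, n) / (n+1).
C(8, 4) = 70
C(4) = 70 / 5 = 14


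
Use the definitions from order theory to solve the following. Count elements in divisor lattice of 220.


Divisors of 220: [1, 2, 4, 5, 10, 11, 20, 22, 44, 55, 110, 220]
Count: 12


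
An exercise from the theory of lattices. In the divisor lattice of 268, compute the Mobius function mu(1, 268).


In a divisor lattice, mu(a,b) = mu(b/a) where mu is the classical Mobius function.
b/a = 268/1 = 268
Prime factorization of 268: primes [2, 67]
268 is not squarefree, so mu(268) = 0


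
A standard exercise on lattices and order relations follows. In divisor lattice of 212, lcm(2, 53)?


Join=lcm.
gcd(2,53)=1
lcm=106


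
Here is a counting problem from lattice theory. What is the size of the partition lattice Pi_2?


B(n) = number of set partitions of an n-element set.
B(n) satisfies the recurrence: B(n+1) = sum_k C(n,k)*B(k).
B(2) = 2


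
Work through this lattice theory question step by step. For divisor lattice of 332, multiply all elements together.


Divisors of 332: [1, 2, 4, 83, 166, 332]
Product = n^(d(n)/2) = 332^(6/2)
Product = 36594368


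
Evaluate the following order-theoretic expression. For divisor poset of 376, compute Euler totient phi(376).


phi(n) = n * prod_{p|n} (1 - 1/p).
Prime divisors of 376: [2, 47]
phi(376) = 376 * (1 - 1/2) * (1 - 1/47)
phi(376) = 184


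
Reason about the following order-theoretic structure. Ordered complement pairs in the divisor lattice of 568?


Complement pair (a,b): a meet b = bottom, a join b = top.
Here: gcd(a,b)=1 and lcm(a,b)=568, i.e. a*b=568 with a,b coprime.
Pairs found: (1,568), (8,71), (71,8), (568,1)
Total ordered pairs: 4


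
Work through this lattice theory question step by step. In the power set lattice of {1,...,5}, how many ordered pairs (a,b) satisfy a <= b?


The order relation is {(a,b) : a <= b}, reflexive so it includes (a,a).
Examples: ({},{}), ({},{1,2}), ({},{1,2,3}), ({},{1,2,3,4}), ({},{1,2,3,4,5}), ...
Total ordered pairs: 243


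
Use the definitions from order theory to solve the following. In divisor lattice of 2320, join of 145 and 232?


In a divisor lattice, join = lcm (least common multiple).
gcd(145,232) = 29
lcm(145,232) = 145*232/gcd = 33640/29 = 1160


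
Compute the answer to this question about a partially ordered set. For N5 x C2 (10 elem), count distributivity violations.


Distributive law: a ^ (b v c) = (a ^ b) v (a ^ c).
Check all 10^3 = 1000 ordered triples (a,b,c).
  e.g. a=(b,0), b=(a,0), c=(c,0): lhs=(b,0) != rhs=(a,0)
  e.g. a=(b,0), b=(a,0), c=(c,1): lhs=(b,0) != rhs=(a,0)
Total violating triples: 16


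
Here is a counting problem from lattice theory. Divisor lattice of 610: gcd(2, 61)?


Meet=gcd.
gcd(2,61)=1


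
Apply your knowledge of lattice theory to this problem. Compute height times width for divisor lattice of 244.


Height = length of longest chain minus 1; width = size of largest antichain.
A maximum chain: 1 | 61 | 122 | 244  (height 3).
A maximum antichain: {2, 61}  (width 2).
Product = 3 * 2 = 6


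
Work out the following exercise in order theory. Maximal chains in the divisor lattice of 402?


A maximal chain goes from the minimum element to a maximal element via cover relations.
Counting all min-to-max paths in the cover graph.
Total maximal chains: 6


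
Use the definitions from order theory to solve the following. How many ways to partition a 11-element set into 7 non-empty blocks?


S(n,k) = k*S(n-1,k) + S(n-1,k-1).
S(10,7) = 5880, S(10,6) = 22827
S(11,7) = 7*5880 + 22827 = 41160 + 22827
S(11,7) = 63987


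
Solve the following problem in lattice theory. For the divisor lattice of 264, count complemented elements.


An element a is complemented if some b has a meet b = bottom, a join b = top.
a is complemented iff gcd(a, n/a)=1, i.e. a is a unitary divisor of 264.
Complemented elements: 1, 3, 8, 11, 24, 33, ... (2 more)
Count: 8


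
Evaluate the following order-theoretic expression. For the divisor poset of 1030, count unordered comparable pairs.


A comparable pair {a,b} has a < b or b < a in the order.
Count unordered pairs where one element is strictly below the other.
Examples: {1,2}, {1,5}, {1,10}, {1,103}, ...
Total comparable pairs: 19


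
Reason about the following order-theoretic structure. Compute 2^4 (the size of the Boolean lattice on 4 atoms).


Power set = 2^n.
2^4 = 16


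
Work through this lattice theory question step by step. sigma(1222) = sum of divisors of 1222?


sigma(n) = sum of divisors.
Divisors of 1222: [1, 2, 13, 26, 47, 94, 611, 1222]
Sum = 2016


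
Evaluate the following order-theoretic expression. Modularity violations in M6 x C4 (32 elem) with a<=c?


Modular law: if a <= c then a v (b ^ c) = (a v b) ^ c.
Check all triples (a,b,c) with a <= c among 32 elements.
This lattice is modular (diamonds M_m and their chain-products are modular).
Total violating triples: 0


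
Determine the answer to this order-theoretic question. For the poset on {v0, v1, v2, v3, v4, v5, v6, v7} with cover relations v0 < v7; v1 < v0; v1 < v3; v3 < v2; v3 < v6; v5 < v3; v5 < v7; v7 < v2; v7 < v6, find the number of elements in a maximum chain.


A chain is a totally ordered subset; we count the number of elements in a maximum chain.
Compute, for each element x, the size of the longest chain ending at x:
  v1: 1
  v4: 1
  v5: 1
  v0: 2
  v3: 2
  v7: 3
  ...
A maximum chain: v1 < v0 < v7 < v2
Number of elements in the longest chain: 4


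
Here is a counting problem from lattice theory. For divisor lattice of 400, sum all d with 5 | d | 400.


Interval [5,400] in divisors of 400: [5, 10, 20, 25, 40, 50, 80, 100, 200, 400]
Sum = 930


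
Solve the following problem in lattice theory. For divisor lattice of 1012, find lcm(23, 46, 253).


In a divisor lattice, join = lcm (least common multiple).
Compute lcm iteratively: start with first element, then lcm(current, next).
Elements: [23, 46, 253]
lcm(23,46) = 46
lcm(46,253) = 506
Final lcm = 506


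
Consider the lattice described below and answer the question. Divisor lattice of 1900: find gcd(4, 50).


In a divisor lattice, meet = gcd (greatest common divisor).
By Euclidean algorithm or factoring: gcd(4,50) = 2


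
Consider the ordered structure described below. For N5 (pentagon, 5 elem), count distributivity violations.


Distributive law: a ^ (b v c) = (a ^ b) v (a ^ c).
Check all 5^3 = 125 ordered triples (a,b,c).
  e.g. a=b, b=a, c=c: lhs=b != rhs=a
  e.g. a=b, b=c, c=a: lhs=b != rhs=a
Total violating triples: 2


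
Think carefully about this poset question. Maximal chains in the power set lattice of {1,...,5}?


A maximal chain goes from the minimum element to a maximal element via cover relations.
Counting all min-to-max paths in the cover graph.
Total maximal chains: 120


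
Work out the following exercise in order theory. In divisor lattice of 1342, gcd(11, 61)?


Meet=gcd.
gcd(11,61)=1


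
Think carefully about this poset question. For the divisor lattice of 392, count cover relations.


A cover relation a -< b holds when a < b with no c strictly between.
Cover relations:
  1 -< 2
  1 -< 7
  2 -< 4
  2 -< 14
  4 -< 8
  4 -< 28
  7 -< 14
  7 -< 49
  ...9 more
Total: 17


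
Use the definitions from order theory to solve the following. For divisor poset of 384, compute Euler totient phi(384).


phi(n) = n * prod_{p|n} (1 - 1/p).
Prime divisors of 384: [2, 3]
phi(384) = 384 * (1 - 1/2) * (1 - 1/3)
phi(384) = 128


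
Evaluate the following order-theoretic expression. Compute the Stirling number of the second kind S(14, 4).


S(n,k) = k*S(n-1,k) + S(n-1,k-1).
S(13,4) = 2532530, S(13,3) = 261625
S(14,4) = 4*2532530 + 261625 = 10130120 + 261625
S(14,4) = 10391745


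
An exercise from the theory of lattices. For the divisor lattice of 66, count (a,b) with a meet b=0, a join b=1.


Complement pair (a,b): a meet b = bottom, a join b = top.
Here: gcd(a,b)=1 and lcm(a,b)=66, i.e. a*b=66 with a,b coprime.
Pairs found: (1,66), (2,33), (3,22), (6,11), ... (4 more)
Total ordered pairs: 8


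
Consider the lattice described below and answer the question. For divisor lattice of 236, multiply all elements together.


Divisors of 236: [1, 2, 4, 59, 118, 236]
Product = n^(d(n)/2) = 236^(6/2)
Product = 13144256


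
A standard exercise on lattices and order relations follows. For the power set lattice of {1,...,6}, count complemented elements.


An element a is complemented if some b has a meet b = bottom, a join b = top.
every subset A has complement S\A, so all elements are complemented.
Complemented elements: {}, {1}, {2}, {3}, {4}, {5}, ... (58 more)
Count: 64


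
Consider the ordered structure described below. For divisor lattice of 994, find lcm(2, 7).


In a divisor lattice, join = lcm (least common multiple).
Compute lcm iteratively: start with first element, then lcm(current, next).
Elements: [2, 7]
lcm(2,7) = 14
Final lcm = 14


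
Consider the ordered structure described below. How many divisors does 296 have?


Divisors of 296: [1, 2, 4, 8, 37, 74, 148, 296]
Count: 8


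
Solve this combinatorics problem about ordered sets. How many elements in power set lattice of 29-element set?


Power set = 2^n.
2^29 = 536870912
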